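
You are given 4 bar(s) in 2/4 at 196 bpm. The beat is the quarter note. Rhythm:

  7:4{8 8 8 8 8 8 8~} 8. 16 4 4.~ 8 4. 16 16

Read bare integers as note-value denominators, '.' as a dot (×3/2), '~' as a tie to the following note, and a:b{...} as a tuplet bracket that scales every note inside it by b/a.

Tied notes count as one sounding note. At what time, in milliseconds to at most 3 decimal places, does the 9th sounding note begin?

note 9 onset = 3b = 918.367ms

1. 0.0ms @ 0 + 87.464ms (2/7)
2. 87.464ms @ 2/7 + 87.464ms (2/7)
3. 174.927ms @ 4/7 + 87.464ms (2/7)
4. 262.391ms @ 6/7 + 87.464ms (2/7)
5. 349.854ms @ 8/7 + 87.464ms (2/7)
6. 437.318ms @ 10/7 + 87.464ms (2/7)
7. 524.781ms @ 12/7 + 317.055ms (29/28)
8. 841.837ms @ 11/4 + 76.531ms (1/4)
9. 918.367ms @ 3 + 306.122ms (1)
10. 1224.49ms @ 4 + 612.245ms (2)
11. 1836.735ms @ 6 + 459.184ms (3/2)
12. 2295.918ms @ 15/2 + 76.531ms (1/4)
13. 2372.449ms @ 31/4 + 76.531ms (1/4)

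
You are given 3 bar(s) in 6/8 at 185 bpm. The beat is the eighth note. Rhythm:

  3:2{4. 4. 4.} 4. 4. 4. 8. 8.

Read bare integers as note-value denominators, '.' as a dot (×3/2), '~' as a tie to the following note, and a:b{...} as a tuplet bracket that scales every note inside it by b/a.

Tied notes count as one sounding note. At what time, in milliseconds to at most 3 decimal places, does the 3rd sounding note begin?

note 3 onset = 4b = 1297.297ms

1. 0.0ms @ 0 + 648.649ms (2)
2. 648.649ms @ 2 + 648.649ms (2)
3. 1297.297ms @ 4 + 648.649ms (2)
4. 1945.946ms @ 6 + 972.973ms (3)
5. 2918.919ms @ 9 + 972.973ms (3)
6. 3891.892ms @ 12 + 972.973ms (3)
7. 4864.865ms @ 15 + 486.486ms (3/2)
8. 5351.351ms @ 33/2 + 486.486ms (3/2)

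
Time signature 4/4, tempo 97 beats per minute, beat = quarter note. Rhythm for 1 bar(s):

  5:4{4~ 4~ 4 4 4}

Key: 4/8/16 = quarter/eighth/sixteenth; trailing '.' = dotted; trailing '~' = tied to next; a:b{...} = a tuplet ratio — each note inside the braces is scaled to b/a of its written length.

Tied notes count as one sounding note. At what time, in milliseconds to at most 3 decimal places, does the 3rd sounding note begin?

note 3 onset = 16/5b = 1979.381ms

1. 0.0ms @ 0 + 1484.536ms (12/5)
2. 1484.536ms @ 12/5 + 494.845ms (4/5)
3. 1979.381ms @ 16/5 + 494.845ms (4/5)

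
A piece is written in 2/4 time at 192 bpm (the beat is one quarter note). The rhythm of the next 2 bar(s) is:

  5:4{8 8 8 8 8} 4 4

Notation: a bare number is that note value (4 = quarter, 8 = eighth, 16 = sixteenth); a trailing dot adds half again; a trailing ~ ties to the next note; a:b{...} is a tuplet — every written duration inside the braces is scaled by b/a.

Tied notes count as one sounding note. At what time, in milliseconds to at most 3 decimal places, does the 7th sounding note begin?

1. 0.0ms @ 0 + 125.0ms (2/5)
2. 125.0ms @ 2/5 + 125.0ms (2/5)
3. 250.0ms @ 4/5 + 125.0ms (2/5)
4. 375.0ms @ 6/5 + 125.0ms (2/5)
5. 500.0ms @ 8/5 + 125.0ms (2/5)
6. 625.0ms @ 2 + 312.5ms (1)
7. 937.5ms @ 3 + 312.5ms (1)

note 7 onset = 3b = 937.5ms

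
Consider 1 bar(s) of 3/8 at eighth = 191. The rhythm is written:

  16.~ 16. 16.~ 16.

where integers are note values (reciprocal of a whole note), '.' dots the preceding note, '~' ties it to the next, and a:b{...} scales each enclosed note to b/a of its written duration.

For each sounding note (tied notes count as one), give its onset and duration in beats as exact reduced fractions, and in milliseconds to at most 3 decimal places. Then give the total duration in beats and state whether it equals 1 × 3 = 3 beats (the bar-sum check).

1) 0.0ms=0b +471.204ms=3/2b
2) 471.204ms=3/2b +471.204ms=3/2b
Σ=3b of 3 (191bpm 3/8) — PASS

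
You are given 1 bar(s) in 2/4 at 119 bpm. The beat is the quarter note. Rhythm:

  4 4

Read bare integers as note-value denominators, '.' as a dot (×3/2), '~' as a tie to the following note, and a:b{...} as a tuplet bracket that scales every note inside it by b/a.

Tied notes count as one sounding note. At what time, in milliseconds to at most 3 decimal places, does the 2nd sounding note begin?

1. 0.0ms @ 0 + 504.202ms (1)
2. 504.202ms @ 1 + 504.202ms (1)

note 2 onset = 1b = 504.202ms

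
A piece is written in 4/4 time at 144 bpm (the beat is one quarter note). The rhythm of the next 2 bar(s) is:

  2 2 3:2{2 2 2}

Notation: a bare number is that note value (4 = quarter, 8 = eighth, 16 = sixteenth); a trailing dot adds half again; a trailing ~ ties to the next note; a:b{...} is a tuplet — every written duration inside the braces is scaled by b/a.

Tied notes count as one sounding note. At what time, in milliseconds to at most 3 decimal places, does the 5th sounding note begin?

1. 0.0ms @ 0 + 833.333ms (2)
2. 833.333ms @ 2 + 833.333ms (2)
3. 1666.667ms @ 4 + 555.556ms (4/3)
4. 2222.222ms @ 16/3 + 555.556ms (4/3)
5. 2777.778ms @ 20/3 + 555.556ms (4/3)

note 5 onset = 20/3b = 2777.778ms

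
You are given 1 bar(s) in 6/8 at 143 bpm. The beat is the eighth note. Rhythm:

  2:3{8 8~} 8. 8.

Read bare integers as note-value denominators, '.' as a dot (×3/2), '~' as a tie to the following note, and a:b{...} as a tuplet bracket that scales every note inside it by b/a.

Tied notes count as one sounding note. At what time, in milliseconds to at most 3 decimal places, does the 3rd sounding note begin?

1. 0.0ms @ 0 + 629.371ms (3/2)
2. 629.371ms @ 3/2 + 1258.741ms (3)
3. 1888.112ms @ 9/2 + 629.371ms (3/2)

note 3 onset = 9/2b = 1888.112ms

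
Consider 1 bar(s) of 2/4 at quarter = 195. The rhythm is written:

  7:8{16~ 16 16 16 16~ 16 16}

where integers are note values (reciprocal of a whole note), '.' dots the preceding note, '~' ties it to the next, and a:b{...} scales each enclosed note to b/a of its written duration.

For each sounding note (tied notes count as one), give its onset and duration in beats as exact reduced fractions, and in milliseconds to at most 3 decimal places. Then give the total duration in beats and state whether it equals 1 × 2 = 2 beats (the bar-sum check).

1) 0.0ms=0b +175.824ms=4/7b
2) 175.824ms=4/7b +87.912ms=2/7b
3) 263.736ms=6/7b +87.912ms=2/7b
4) 351.648ms=8/7b +175.824ms=4/7b
5) 527.473ms=12/7b +87.912ms=2/7b
Σ=2b of 2 (195bpm 2/4) — PASS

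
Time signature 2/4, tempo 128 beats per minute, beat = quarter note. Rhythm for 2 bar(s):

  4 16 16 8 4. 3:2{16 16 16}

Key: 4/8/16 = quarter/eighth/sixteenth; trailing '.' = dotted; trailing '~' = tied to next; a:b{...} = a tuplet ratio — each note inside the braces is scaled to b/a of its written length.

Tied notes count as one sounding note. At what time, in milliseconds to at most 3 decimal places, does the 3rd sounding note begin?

note 3 onset = 5/4b = 585.938ms

1. 0.0ms @ 0 + 468.75ms (1)
2. 468.75ms @ 1 + 117.188ms (1/4)
3. 585.938ms @ 5/4 + 117.188ms (1/4)
4. 703.125ms @ 3/2 + 234.375ms (1/2)
5. 937.5ms @ 2 + 703.125ms (3/2)
6. 1640.625ms @ 7/2 + 78.125ms (1/6)
7. 1718.75ms @ 11/3 + 78.125ms (1/6)
8. 1796.875ms @ 23/6 + 78.125ms (1/6)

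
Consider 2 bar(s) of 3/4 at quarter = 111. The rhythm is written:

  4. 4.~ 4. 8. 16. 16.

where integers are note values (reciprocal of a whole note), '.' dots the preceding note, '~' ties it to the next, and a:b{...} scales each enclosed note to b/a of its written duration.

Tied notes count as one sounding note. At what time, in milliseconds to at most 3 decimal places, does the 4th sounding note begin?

1. 0.0ms @ 0 + 810.811ms (3/2)
2. 810.811ms @ 3/2 + 1621.622ms (3)
3. 2432.432ms @ 9/2 + 405.405ms (3/4)
4. 2837.838ms @ 21/4 + 202.703ms (3/8)
5. 3040.541ms @ 45/8 + 202.703ms (3/8)

note 4 onset = 21/4b = 2837.838ms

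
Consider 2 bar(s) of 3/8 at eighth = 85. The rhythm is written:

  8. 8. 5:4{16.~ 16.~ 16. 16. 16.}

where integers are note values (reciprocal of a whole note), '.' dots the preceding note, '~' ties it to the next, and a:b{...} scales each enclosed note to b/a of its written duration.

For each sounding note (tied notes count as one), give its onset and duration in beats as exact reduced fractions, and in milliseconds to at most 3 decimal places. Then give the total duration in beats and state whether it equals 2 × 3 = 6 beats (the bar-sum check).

1) 0.0ms=0b +1058.824ms=3/2b
2) 1058.824ms=3/2b +1058.824ms=3/2b
3) 2117.647ms=3b +1270.588ms=9/5b
4) 3388.235ms=24/5b +423.529ms=3/5b
5) 3811.765ms=27/5b +423.529ms=3/5b
Σ=6b of 6 (85bpm 3/8) — PASS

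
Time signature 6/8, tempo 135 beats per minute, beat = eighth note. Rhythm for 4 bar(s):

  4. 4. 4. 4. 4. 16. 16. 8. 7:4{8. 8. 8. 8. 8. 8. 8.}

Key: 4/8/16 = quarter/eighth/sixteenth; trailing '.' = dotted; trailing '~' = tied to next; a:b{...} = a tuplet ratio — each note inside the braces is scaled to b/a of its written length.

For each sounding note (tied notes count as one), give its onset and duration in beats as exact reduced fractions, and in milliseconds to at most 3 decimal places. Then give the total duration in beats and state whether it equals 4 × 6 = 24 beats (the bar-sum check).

1) 0.0ms=0b +1333.333ms=3b
2) 1333.333ms=3b +1333.333ms=3b
3) 2666.667ms=6b +1333.333ms=3b
4) 4000.0ms=9b +1333.333ms=3b
5) 5333.333ms=12b +1333.333ms=3b
6) 6666.667ms=15b +333.333ms=3/4b
7) 7000.0ms=63/4b +333.333ms=3/4b
8) 7333.333ms=33/2b +666.667ms=3/2b
9) 8000.0ms=18b +380.952ms=6/7b
10) 8380.952ms=132/7b +380.952ms=6/7b
11) 8761.905ms=138/7b +380.952ms=6/7b
12) 9142.857ms=144/7b +380.952ms=6/7b
13) 9523.81ms=150/7b +380.952ms=6/7b
14) 9904.762ms=156/7b +380.952ms=6/7b
15) 10285.714ms=162/7b +380.952ms=6/7b
Σ=24b of 24 (135bpm 6/8) — PASS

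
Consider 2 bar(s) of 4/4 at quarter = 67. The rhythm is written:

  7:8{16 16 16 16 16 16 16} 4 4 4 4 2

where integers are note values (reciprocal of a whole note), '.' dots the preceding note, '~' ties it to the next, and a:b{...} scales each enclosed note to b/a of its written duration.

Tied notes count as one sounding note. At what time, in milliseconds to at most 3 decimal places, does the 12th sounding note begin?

1. 0.0ms @ 0 + 255.864ms (2/7)
2. 255.864ms @ 2/7 + 255.864ms (2/7)
3. 511.727ms @ 4/7 + 255.864ms (2/7)
4. 767.591ms @ 6/7 + 255.864ms (2/7)
5. 1023.454ms @ 8/7 + 255.864ms (2/7)
6. 1279.318ms @ 10/7 + 255.864ms (2/7)
7. 1535.181ms @ 12/7 + 255.864ms (2/7)
8. 1791.045ms @ 2 + 895.522ms (1)
9. 2686.567ms @ 3 + 895.522ms (1)
10. 3582.09ms @ 4 + 895.522ms (1)
11. 4477.612ms @ 5 + 895.522ms (1)
12. 5373.134ms @ 6 + 1791.045ms (2)

note 12 onset = 6b = 5373.134ms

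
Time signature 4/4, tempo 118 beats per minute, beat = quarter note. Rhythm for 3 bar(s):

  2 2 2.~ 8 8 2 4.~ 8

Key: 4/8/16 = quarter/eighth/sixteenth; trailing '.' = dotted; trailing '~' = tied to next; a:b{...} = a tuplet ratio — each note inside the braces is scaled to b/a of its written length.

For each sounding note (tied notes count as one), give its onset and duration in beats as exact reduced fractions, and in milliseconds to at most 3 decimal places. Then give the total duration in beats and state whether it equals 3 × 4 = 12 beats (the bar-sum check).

1) 0.0ms=0b +1016.949ms=2b
2) 1016.949ms=2b +1016.949ms=2b
3) 2033.898ms=4b +1779.661ms=7/2b
4) 3813.559ms=15/2b +254.237ms=1/2b
5) 4067.797ms=8b +1016.949ms=2b
6) 5084.746ms=10b +1016.949ms=2b
Σ=12b of 12 (118bpm 4/4) — PASS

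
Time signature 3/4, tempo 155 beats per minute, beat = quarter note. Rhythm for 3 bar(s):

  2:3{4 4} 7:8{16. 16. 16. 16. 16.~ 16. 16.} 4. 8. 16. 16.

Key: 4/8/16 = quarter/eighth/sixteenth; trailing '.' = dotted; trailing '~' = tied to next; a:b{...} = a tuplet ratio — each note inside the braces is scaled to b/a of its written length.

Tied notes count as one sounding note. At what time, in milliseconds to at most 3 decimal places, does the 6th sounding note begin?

1. 0.0ms @ 0 + 580.645ms (3/2)
2. 580.645ms @ 3/2 + 580.645ms (3/2)
3. 1161.29ms @ 3 + 165.899ms (3/7)
4. 1327.189ms @ 24/7 + 165.899ms (3/7)
5. 1493.088ms @ 27/7 + 165.899ms (3/7)
6. 1658.986ms @ 30/7 + 165.899ms (3/7)
7. 1824.885ms @ 33/7 + 331.797ms (6/7)
8. 2156.682ms @ 39/7 + 165.899ms (3/7)
9. 2322.581ms @ 6 + 580.645ms (3/2)
10. 2903.226ms @ 15/2 + 290.323ms (3/4)
11. 3193.548ms @ 33/4 + 145.161ms (3/8)
12. 3338.71ms @ 69/8 + 145.161ms (3/8)

note 6 onset = 30/7b = 1658.986ms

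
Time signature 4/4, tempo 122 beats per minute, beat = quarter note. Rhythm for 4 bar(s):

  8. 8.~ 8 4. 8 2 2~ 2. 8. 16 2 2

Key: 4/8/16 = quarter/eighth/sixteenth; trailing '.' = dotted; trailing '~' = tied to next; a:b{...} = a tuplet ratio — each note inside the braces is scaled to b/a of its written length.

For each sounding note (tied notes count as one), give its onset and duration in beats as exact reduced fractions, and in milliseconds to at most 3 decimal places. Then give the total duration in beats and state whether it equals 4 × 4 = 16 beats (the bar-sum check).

1) 0.0ms=0b +368.852ms=3/4b
2) 368.852ms=3/4b +614.754ms=5/4b
3) 983.607ms=2b +737.705ms=3/2b
4) 1721.311ms=7/2b +245.902ms=1/2b
5) 1967.213ms=4b +983.607ms=2b
6) 2950.82ms=6b +2459.016ms=5b
7) 5409.836ms=11b +368.852ms=3/4b
8) 5778.689ms=47/4b +122.951ms=1/4b
9) 5901.639ms=12b +983.607ms=2b
10) 6885.246ms=14b +983.607ms=2b
Σ=16b of 16 (122bpm 4/4) — PASS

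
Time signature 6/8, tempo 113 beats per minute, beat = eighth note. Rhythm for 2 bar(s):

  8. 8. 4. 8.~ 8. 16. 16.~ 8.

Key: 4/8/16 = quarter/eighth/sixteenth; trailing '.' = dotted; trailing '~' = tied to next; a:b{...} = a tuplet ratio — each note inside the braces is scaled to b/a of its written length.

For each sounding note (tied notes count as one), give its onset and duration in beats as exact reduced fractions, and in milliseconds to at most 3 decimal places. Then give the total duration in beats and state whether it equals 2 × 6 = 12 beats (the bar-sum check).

1) 0.0ms=0b +796.46ms=3/2b
2) 796.46ms=3/2b +796.46ms=3/2b
3) 1592.92ms=3b +1592.92ms=3b
4) 3185.841ms=6b +1592.92ms=3b
5) 4778.761ms=9b +398.23ms=3/4b
6) 5176.991ms=39/4b +1194.69ms=9/4b
Σ=12b of 12 (113bpm 6/8) — PASS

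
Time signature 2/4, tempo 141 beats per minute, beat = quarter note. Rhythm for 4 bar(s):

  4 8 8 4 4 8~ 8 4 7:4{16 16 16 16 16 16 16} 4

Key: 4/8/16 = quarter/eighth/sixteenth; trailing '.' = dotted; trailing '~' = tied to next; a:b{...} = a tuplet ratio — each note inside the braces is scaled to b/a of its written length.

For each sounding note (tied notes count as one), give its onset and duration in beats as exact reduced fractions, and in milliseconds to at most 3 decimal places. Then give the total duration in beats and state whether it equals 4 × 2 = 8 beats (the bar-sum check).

1) 0.0ms=0b +425.532ms=1b
2) 425.532ms=1b +212.766ms=1/2b
3) 638.298ms=3/2b +212.766ms=1/2b
4) 851.064ms=2b +425.532ms=1b
5) 1276.596ms=3b +425.532ms=1b
6) 1702.128ms=4b +425.532ms=1b
7) 2127.66ms=5b +425.532ms=1b
8) 2553.191ms=6b +60.79ms=1/7b
9) 2613.982ms=43/7b +60.79ms=1/7b
10) 2674.772ms=44/7b +60.79ms=1/7b
11) 2735.562ms=45/7b +60.79ms=1/7b
12) 2796.353ms=46/7b +60.79ms=1/7b
13) 2857.143ms=47/7b +60.79ms=1/7b
14) 2917.933ms=48/7b +60.79ms=1/7b
15) 2978.723ms=7b +425.532ms=1b
Σ=8b of 8 (141bpm 2/4) — PASS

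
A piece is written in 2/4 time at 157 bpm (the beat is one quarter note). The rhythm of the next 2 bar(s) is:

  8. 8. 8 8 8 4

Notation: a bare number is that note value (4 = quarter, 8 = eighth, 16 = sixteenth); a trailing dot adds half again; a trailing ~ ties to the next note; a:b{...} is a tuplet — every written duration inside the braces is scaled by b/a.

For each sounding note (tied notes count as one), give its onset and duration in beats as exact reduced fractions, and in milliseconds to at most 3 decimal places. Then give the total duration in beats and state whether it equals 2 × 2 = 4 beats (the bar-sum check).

1) 0.0ms=0b +286.624ms=3/4b
2) 286.624ms=3/4b +286.624ms=3/4b
3) 573.248ms=3/2b +191.083ms=1/2b
4) 764.331ms=2b +191.083ms=1/2b
5) 955.414ms=5/2b +191.083ms=1/2b
6) 1146.497ms=3b +382.166ms=1b
Σ=4b of 4 (157bpm 2/4) — PASS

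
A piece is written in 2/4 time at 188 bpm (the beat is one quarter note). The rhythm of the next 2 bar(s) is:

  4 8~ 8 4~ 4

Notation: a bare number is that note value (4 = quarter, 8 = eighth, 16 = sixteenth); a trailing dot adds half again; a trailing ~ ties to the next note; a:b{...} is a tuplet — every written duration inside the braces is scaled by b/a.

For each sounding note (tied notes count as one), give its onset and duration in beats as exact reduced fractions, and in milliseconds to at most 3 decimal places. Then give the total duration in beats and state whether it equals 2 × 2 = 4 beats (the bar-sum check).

1) 0.0ms=0b +319.149ms=1b
2) 319.149ms=1b +319.149ms=1b
3) 638.298ms=2b +638.298ms=2b
Σ=4b of 4 (188bpm 2/4) — PASS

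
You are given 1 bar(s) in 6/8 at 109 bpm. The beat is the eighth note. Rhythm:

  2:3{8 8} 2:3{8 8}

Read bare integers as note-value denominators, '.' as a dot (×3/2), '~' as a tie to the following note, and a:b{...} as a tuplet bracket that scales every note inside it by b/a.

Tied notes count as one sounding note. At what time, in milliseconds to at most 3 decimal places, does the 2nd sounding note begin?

note 2 onset = 3/2b = 825.688ms

1. 0.0ms @ 0 + 825.688ms (3/2)
2. 825.688ms @ 3/2 + 825.688ms (3/2)
3. 1651.376ms @ 3 + 825.688ms (3/2)
4. 2477.064ms @ 9/2 + 825.688ms (3/2)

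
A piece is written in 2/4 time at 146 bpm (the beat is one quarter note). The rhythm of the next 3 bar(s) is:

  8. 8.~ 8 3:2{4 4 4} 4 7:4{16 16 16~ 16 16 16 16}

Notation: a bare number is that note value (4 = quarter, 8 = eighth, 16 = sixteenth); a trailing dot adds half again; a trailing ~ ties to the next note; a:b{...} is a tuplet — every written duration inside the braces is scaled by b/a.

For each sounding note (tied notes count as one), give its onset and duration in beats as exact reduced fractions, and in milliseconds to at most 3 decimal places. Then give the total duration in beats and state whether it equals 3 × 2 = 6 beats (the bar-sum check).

1) 0.0ms=0b +308.219ms=3/4b
2) 308.219ms=3/4b +513.699ms=5/4b
3) 821.918ms=2b +273.973ms=2/3b
4) 1095.89ms=8/3b +273.973ms=2/3b
5) 1369.863ms=10/3b +273.973ms=2/3b
6) 1643.836ms=4b +410.959ms=1b
7) 2054.795ms=5b +58.708ms=1/7b
8) 2113.503ms=36/7b +58.708ms=1/7b
9) 2172.211ms=37/7b +117.417ms=2/7b
10) 2289.628ms=39/7b +58.708ms=1/7b
11) 2348.337ms=40/7b +58.708ms=1/7b
12) 2407.045ms=41/7b +58.708ms=1/7b
Σ=6b of 6 (146bpm 2/4) — PASS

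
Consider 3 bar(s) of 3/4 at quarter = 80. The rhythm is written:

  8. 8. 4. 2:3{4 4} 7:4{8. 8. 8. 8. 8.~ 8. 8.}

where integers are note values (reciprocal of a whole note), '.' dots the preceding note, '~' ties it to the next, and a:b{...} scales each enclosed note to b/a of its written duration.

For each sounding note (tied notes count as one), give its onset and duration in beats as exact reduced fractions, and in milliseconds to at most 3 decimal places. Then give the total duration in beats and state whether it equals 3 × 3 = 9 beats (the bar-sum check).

1) 0.0ms=0b +562.5ms=3/4b
2) 562.5ms=3/4b +562.5ms=3/4b
3) 1125.0ms=3/2b +1125.0ms=3/2b
4) 2250.0ms=3b +1125.0ms=3/2b
5) 3375.0ms=9/2b +1125.0ms=3/2b
6) 4500.0ms=6b +321.429ms=3/7b
7) 4821.429ms=45/7b +321.429ms=3/7b
8) 5142.857ms=48/7b +321.429ms=3/7b
9) 5464.286ms=51/7b +321.429ms=3/7b
10) 5785.714ms=54/7b +642.857ms=6/7b
11) 6428.571ms=60/7b +321.429ms=3/7b
Σ=9b of 9 (80bpm 3/4) — PASS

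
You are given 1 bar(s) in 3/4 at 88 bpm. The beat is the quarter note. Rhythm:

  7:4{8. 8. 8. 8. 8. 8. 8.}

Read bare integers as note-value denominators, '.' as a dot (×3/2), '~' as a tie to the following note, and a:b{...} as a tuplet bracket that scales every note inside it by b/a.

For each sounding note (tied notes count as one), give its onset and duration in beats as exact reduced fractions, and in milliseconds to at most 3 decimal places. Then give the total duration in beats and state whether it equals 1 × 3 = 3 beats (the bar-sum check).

1) 0.0ms=0b +292.208ms=3/7b
2) 292.208ms=3/7b +292.208ms=3/7b
3) 584.416ms=6/7b +292.208ms=3/7b
4) 876.623ms=9/7b +292.208ms=3/7b
5) 1168.831ms=12/7b +292.208ms=3/7b
6) 1461.039ms=15/7b +292.208ms=3/7b
7) 1753.247ms=18/7b +292.208ms=3/7b
Σ=3b of 3 (88bpm 3/4) — PASS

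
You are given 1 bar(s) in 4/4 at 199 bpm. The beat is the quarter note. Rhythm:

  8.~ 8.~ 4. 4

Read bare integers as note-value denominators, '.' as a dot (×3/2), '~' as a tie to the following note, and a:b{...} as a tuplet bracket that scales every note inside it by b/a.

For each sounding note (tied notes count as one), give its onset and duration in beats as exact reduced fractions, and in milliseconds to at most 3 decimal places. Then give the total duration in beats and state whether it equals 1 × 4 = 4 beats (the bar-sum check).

1) 0.0ms=0b +904.523ms=3b
2) 904.523ms=3b +301.508ms=1b
Σ=4b of 4 (199bpm 4/4) — PASS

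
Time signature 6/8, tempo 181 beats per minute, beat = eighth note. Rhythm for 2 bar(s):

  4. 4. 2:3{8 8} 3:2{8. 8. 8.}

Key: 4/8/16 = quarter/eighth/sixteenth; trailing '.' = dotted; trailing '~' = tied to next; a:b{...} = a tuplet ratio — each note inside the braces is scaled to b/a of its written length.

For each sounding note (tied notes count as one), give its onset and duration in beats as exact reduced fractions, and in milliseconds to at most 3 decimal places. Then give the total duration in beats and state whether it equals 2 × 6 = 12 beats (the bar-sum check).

1) 0.0ms=0b +994.475ms=3b
2) 994.475ms=3b +994.475ms=3b
3) 1988.95ms=6b +497.238ms=3/2b
4) 2486.188ms=15/2b +497.238ms=3/2b
5) 2983.425ms=9b +331.492ms=1b
6) 3314.917ms=10b +331.492ms=1b
7) 3646.409ms=11b +331.492ms=1b
Σ=12b of 12 (181bpm 6/8) — PASS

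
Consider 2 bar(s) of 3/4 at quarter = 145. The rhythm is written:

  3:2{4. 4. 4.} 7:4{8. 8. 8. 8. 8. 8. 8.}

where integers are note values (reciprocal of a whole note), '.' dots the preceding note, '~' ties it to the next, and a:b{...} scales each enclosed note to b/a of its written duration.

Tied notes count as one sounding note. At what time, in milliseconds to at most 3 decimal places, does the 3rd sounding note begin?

note 3 onset = 2b = 827.586ms

1. 0.0ms @ 0 + 413.793ms (1)
2. 413.793ms @ 1 + 413.793ms (1)
3. 827.586ms @ 2 + 413.793ms (1)
4. 1241.379ms @ 3 + 177.34ms (3/7)
5. 1418.719ms @ 24/7 + 177.34ms (3/7)
6. 1596.059ms @ 27/7 + 177.34ms (3/7)
7. 1773.399ms @ 30/7 + 177.34ms (3/7)
8. 1950.739ms @ 33/7 + 177.34ms (3/7)
9. 2128.079ms @ 36/7 + 177.34ms (3/7)
10. 2305.419ms @ 39/7 + 177.34ms (3/7)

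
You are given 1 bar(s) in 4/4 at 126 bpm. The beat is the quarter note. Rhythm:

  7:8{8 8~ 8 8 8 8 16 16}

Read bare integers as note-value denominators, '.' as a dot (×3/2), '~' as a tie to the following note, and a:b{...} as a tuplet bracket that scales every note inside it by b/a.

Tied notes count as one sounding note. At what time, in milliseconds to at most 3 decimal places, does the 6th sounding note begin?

1. 0.0ms @ 0 + 272.109ms (4/7)
2. 272.109ms @ 4/7 + 544.218ms (8/7)
3. 816.327ms @ 12/7 + 272.109ms (4/7)
4. 1088.435ms @ 16/7 + 272.109ms (4/7)
5. 1360.544ms @ 20/7 + 272.109ms (4/7)
6. 1632.653ms @ 24/7 + 136.054ms (2/7)
7. 1768.707ms @ 26/7 + 136.054ms (2/7)

note 6 onset = 24/7b = 1632.653ms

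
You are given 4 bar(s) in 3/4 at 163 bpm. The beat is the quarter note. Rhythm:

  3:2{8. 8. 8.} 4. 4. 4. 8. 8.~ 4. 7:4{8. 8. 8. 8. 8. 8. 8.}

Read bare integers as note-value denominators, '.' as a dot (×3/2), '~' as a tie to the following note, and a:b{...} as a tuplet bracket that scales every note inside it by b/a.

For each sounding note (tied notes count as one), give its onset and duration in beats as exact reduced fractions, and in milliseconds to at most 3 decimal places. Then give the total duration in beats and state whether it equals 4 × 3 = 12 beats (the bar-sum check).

1) 0.0ms=0b +184.049ms=1/2b
2) 184.049ms=1/2b +184.049ms=1/2b
3) 368.098ms=1b +184.049ms=1/2b
4) 552.147ms=3/2b +552.147ms=3/2b
5) 1104.294ms=3b +552.147ms=3/2b
6) 1656.442ms=9/2b +552.147ms=3/2b
7) 2208.589ms=6b +276.074ms=3/4b
8) 2484.663ms=27/4b +828.221ms=9/4b
9) 3312.883ms=9b +157.756ms=3/7b
10) 3470.64ms=66/7b +157.756ms=3/7b
11) 3628.396ms=69/7b +157.756ms=3/7b
12) 3786.152ms=72/7b +157.756ms=3/7b
13) 3943.909ms=75/7b +157.756ms=3/7b
14) 4101.665ms=78/7b +157.756ms=3/7b
15) 4259.422ms=81/7b +157.756ms=3/7b
Σ=12b of 12 (163bpm 3/4) — PASS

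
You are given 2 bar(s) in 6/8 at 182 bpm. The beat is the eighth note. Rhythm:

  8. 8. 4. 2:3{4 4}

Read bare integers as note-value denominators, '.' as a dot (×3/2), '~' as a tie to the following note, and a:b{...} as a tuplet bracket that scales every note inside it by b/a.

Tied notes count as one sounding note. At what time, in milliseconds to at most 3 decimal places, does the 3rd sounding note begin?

1. 0.0ms @ 0 + 494.505ms (3/2)
2. 494.505ms @ 3/2 + 494.505ms (3/2)
3. 989.011ms @ 3 + 989.011ms (3)
4. 1978.022ms @ 6 + 989.011ms (3)
5. 2967.033ms @ 9 + 989.011ms (3)

note 3 onset = 3b = 989.011ms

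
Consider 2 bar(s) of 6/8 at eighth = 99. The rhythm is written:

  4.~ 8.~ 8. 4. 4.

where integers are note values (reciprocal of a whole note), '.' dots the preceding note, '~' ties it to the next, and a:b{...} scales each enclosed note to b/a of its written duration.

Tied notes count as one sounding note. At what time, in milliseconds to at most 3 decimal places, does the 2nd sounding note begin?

note 2 onset = 6b = 3636.364ms

1. 0.0ms @ 0 + 3636.364ms (6)
2. 3636.364ms @ 6 + 1818.182ms (3)
3. 5454.545ms @ 9 + 1818.182ms (3)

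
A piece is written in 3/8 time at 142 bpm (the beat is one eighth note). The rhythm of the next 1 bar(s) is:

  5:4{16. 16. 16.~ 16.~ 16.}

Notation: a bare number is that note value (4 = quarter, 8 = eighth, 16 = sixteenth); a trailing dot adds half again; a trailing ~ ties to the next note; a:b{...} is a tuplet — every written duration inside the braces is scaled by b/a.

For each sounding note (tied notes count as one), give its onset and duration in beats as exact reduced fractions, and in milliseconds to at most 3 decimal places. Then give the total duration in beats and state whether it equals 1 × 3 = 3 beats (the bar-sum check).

1) 0.0ms=0b +253.521ms=3/5b
2) 253.521ms=3/5b +253.521ms=3/5b
3) 507.042ms=6/5b +760.563ms=9/5b
Σ=3b of 3 (142bpm 3/8) — PASS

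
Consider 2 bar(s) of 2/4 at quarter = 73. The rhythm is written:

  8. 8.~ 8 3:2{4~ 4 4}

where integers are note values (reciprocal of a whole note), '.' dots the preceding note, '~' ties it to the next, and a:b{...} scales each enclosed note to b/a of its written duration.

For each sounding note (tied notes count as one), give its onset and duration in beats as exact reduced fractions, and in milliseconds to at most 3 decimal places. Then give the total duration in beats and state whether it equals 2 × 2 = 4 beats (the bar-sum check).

1) 0.0ms=0b +616.438ms=3/4b
2) 616.438ms=3/4b +1027.397ms=5/4b
3) 1643.836ms=2b +1095.89ms=4/3b
4) 2739.726ms=10/3b +547.945ms=2/3b
Σ=4b of 4 (73bpm 2/4) — PASS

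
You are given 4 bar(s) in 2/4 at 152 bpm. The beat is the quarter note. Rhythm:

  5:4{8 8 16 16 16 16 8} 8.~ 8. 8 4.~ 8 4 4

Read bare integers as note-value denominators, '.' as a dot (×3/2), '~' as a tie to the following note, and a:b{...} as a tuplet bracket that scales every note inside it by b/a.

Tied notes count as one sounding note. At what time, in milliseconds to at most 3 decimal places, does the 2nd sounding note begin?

note 2 onset = 2/5b = 157.895ms

1. 0.0ms @ 0 + 157.895ms (2/5)
2. 157.895ms @ 2/5 + 157.895ms (2/5)
3. 315.789ms @ 4/5 + 78.947ms (1/5)
4. 394.737ms @ 1 + 78.947ms (1/5)
5. 473.684ms @ 6/5 + 78.947ms (1/5)
6. 552.632ms @ 7/5 + 78.947ms (1/5)
7. 631.579ms @ 8/5 + 157.895ms (2/5)
8. 789.474ms @ 2 + 592.105ms (3/2)
9. 1381.579ms @ 7/2 + 197.368ms (1/2)
10. 1578.947ms @ 4 + 789.474ms (2)
11. 2368.421ms @ 6 + 394.737ms (1)
12. 2763.158ms @ 7 + 394.737ms (1)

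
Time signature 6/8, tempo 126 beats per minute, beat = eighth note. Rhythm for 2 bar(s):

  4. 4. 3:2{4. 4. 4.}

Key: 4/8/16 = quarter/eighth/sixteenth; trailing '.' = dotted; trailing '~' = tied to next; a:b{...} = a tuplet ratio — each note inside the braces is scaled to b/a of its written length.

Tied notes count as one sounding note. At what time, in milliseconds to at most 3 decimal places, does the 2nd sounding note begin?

note 2 onset = 3b = 1428.571ms

1. 0.0ms @ 0 + 1428.571ms (3)
2. 1428.571ms @ 3 + 1428.571ms (3)
3. 2857.143ms @ 6 + 952.381ms (2)
4. 3809.524ms @ 8 + 952.381ms (2)
5. 4761.905ms @ 10 + 952.381ms (2)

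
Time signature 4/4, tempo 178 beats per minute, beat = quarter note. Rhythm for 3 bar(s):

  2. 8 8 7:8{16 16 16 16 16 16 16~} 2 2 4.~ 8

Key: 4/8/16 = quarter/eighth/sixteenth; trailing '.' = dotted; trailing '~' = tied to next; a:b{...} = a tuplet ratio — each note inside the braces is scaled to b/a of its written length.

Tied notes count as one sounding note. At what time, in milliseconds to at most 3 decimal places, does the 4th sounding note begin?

note 4 onset = 4b = 1348.315ms

1. 0.0ms @ 0 + 1011.236ms (3)
2. 1011.236ms @ 3 + 168.539ms (1/2)
3. 1179.775ms @ 7/2 + 168.539ms (1/2)
4. 1348.315ms @ 4 + 96.308ms (2/7)
5. 1444.623ms @ 30/7 + 96.308ms (2/7)
6. 1540.931ms @ 32/7 + 96.308ms (2/7)
7. 1637.239ms @ 34/7 + 96.308ms (2/7)
8. 1733.547ms @ 36/7 + 96.308ms (2/7)
9. 1829.856ms @ 38/7 + 96.308ms (2/7)
10. 1926.164ms @ 40/7 + 770.465ms (16/7)
11. 2696.629ms @ 8 + 674.157ms (2)
12. 3370.787ms @ 10 + 674.157ms (2)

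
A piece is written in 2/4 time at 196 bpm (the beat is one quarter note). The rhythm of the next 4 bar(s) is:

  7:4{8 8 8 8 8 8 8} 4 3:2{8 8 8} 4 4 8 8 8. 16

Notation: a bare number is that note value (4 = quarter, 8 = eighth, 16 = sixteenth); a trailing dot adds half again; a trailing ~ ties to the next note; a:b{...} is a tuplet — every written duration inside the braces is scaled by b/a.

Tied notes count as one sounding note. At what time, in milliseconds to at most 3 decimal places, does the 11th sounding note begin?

1. 0.0ms @ 0 + 87.464ms (2/7)
2. 87.464ms @ 2/7 + 87.464ms (2/7)
3. 174.927ms @ 4/7 + 87.464ms (2/7)
4. 262.391ms @ 6/7 + 87.464ms (2/7)
5. 349.854ms @ 8/7 + 87.464ms (2/7)
6. 437.318ms @ 10/7 + 87.464ms (2/7)
7. 524.781ms @ 12/7 + 87.464ms (2/7)
8. 612.245ms @ 2 + 306.122ms (1)
9. 918.367ms @ 3 + 102.041ms (1/3)
10. 1020.408ms @ 10/3 + 102.041ms (1/3)
11. 1122.449ms @ 11/3 + 102.041ms (1/3)
12. 1224.49ms @ 4 + 306.122ms (1)
13. 1530.612ms @ 5 + 306.122ms (1)
14. 1836.735ms @ 6 + 153.061ms (1/2)
15. 1989.796ms @ 13/2 + 153.061ms (1/2)
16. 2142.857ms @ 7 + 229.592ms (3/4)
17. 2372.449ms @ 31/4 + 76.531ms (1/4)

note 11 onset = 11/3b = 1122.449ms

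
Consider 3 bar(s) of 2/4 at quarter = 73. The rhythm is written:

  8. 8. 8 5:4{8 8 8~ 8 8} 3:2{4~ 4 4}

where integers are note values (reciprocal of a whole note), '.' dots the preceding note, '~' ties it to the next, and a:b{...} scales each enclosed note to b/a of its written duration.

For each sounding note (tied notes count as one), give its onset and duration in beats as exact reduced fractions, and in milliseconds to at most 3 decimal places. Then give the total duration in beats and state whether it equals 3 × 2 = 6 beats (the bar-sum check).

1) 0.0ms=0b +616.438ms=3/4b
2) 616.438ms=3/4b +616.438ms=3/4b
3) 1232.877ms=3/2b +410.959ms=1/2b
4) 1643.836ms=2b +328.767ms=2/5b
5) 1972.603ms=12/5b +328.767ms=2/5b
6) 2301.37ms=14/5b +657.534ms=4/5b
7) 2958.904ms=18/5b +328.767ms=2/5b
8) 3287.671ms=4b +1095.89ms=4/3b
9) 4383.562ms=16/3b +547.945ms=2/3b
Σ=6b of 6 (73bpm 2/4) — PASS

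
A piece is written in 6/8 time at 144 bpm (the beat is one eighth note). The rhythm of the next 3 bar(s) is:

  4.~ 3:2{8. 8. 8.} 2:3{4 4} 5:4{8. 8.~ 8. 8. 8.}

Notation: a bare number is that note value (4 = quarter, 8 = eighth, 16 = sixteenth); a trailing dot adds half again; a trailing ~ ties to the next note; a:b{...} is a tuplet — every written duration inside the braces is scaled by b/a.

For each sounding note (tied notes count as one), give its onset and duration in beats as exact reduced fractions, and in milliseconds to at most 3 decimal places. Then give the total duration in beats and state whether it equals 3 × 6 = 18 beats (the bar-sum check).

1) 0.0ms=0b +1666.667ms=4b
2) 1666.667ms=4b +416.667ms=1b
3) 2083.333ms=5b +416.667ms=1b
4) 2500.0ms=6b +1250.0ms=3b
5) 3750.0ms=9b +1250.0ms=3b
6) 5000.0ms=12b +500.0ms=6/5b
7) 5500.0ms=66/5b +1000.0ms=12/5b
8) 6500.0ms=78/5b +500.0ms=6/5b
9) 7000.0ms=84/5b +500.0ms=6/5b
Σ=18b of 18 (144bpm 6/8) — PASS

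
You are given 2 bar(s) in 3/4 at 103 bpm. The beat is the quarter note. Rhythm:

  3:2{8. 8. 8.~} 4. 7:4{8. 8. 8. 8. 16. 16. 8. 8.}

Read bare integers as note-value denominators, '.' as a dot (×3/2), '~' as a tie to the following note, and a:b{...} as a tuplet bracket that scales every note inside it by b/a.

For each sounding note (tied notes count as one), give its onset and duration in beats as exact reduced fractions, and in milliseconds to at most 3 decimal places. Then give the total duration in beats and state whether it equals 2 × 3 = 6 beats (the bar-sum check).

1) 0.0ms=0b +291.262ms=1/2b
2) 291.262ms=1/2b +291.262ms=1/2b
3) 582.524ms=1b +1165.049ms=2b
4) 1747.573ms=3b +249.653ms=3/7b
5) 1997.226ms=24/7b +249.653ms=3/7b
6) 2246.879ms=27/7b +249.653ms=3/7b
7) 2496.533ms=30/7b +249.653ms=3/7b
8) 2746.186ms=33/7b +124.827ms=3/14b
9) 2871.012ms=69/14b +124.827ms=3/14b
10) 2995.839ms=36/7b +249.653ms=3/7b
11) 3245.492ms=39/7b +249.653ms=3/7b
Σ=6b of 6 (103bpm 3/4) — PASS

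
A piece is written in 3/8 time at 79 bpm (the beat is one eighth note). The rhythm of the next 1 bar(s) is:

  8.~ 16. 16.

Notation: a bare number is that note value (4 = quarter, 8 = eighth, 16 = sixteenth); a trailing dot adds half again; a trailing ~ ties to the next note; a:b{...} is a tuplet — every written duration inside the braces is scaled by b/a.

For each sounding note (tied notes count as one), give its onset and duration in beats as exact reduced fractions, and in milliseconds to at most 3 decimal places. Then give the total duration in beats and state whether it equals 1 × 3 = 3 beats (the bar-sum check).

1) 0.0ms=0b +1708.861ms=9/4b
2) 1708.861ms=9/4b +569.62ms=3/4b
Σ=3b of 3 (79bpm 3/8) — PASS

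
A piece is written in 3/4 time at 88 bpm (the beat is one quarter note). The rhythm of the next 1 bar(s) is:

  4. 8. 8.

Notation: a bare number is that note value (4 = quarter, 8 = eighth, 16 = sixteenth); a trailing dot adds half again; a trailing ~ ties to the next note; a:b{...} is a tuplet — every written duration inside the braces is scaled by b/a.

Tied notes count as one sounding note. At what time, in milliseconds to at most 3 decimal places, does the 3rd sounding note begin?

1. 0.0ms @ 0 + 1022.727ms (3/2)
2. 1022.727ms @ 3/2 + 511.364ms (3/4)
3. 1534.091ms @ 9/4 + 511.364ms (3/4)

note 3 onset = 9/4b = 1534.091ms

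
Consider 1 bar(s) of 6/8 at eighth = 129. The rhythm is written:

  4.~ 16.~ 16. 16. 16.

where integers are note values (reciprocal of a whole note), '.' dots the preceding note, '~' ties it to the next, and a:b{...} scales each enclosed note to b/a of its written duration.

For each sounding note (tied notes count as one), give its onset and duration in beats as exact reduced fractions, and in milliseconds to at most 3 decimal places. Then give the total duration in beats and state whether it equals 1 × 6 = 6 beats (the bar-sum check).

1) 0.0ms=0b +2093.023ms=9/2b
2) 2093.023ms=9/2b +348.837ms=3/4b
3) 2441.86ms=21/4b +348.837ms=3/4b
Σ=6b of 6 (129bpm 6/8) — PASS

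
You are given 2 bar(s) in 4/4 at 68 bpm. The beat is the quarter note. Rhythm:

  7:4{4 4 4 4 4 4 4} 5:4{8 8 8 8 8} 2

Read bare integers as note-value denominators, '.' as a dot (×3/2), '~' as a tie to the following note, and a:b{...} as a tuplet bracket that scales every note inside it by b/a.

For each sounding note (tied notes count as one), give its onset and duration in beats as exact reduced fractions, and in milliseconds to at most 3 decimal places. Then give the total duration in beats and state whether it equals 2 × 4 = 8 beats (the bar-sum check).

1) 0.0ms=0b +504.202ms=4/7b
2) 504.202ms=4/7b +504.202ms=4/7b
3) 1008.403ms=8/7b +504.202ms=4/7b
4) 1512.605ms=12/7b +504.202ms=4/7b
5) 2016.807ms=16/7b +504.202ms=4/7b
6) 2521.008ms=20/7b +504.202ms=4/7b
7) 3025.21ms=24/7b +504.202ms=4/7b
8) 3529.412ms=4b +352.941ms=2/5b
9) 3882.353ms=22/5b +352.941ms=2/5b
10) 4235.294ms=24/5b +352.941ms=2/5b
11) 4588.235ms=26/5b +352.941ms=2/5b
12) 4941.176ms=28/5b +352.941ms=2/5b
13) 5294.118ms=6b +1764.706ms=2b
Σ=8b of 8 (68bpm 4/4) — PASS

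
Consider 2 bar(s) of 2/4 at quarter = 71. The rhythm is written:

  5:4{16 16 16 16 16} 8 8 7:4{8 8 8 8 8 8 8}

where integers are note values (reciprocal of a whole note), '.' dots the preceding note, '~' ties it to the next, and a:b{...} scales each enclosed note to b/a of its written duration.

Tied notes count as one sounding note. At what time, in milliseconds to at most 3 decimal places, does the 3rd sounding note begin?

note 3 onset = 2/5b = 338.028ms

1. 0.0ms @ 0 + 169.014ms (1/5)
2. 169.014ms @ 1/5 + 169.014ms (1/5)
3. 338.028ms @ 2/5 + 169.014ms (1/5)
4. 507.042ms @ 3/5 + 169.014ms (1/5)
5. 676.056ms @ 4/5 + 169.014ms (1/5)
6. 845.07ms @ 1 + 422.535ms (1/2)
7. 1267.606ms @ 3/2 + 422.535ms (1/2)
8. 1690.141ms @ 2 + 241.449ms (2/7)
9. 1931.59ms @ 16/7 + 241.449ms (2/7)
10. 2173.038ms @ 18/7 + 241.449ms (2/7)
11. 2414.487ms @ 20/7 + 241.449ms (2/7)
12. 2655.936ms @ 22/7 + 241.449ms (2/7)
13. 2897.384ms @ 24/7 + 241.449ms (2/7)
14. 3138.833ms @ 26/7 + 241.449ms (2/7)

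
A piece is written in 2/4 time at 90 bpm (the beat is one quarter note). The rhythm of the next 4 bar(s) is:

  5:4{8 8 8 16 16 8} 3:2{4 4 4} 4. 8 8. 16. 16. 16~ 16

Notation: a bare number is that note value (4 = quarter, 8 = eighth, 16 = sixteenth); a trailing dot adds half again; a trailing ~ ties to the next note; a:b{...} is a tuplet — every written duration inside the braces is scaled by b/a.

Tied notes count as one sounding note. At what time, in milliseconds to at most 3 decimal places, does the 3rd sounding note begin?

note 3 onset = 4/5b = 533.333ms

1. 0.0ms @ 0 + 266.667ms (2/5)
2. 266.667ms @ 2/5 + 266.667ms (2/5)
3. 533.333ms @ 4/5 + 266.667ms (2/5)
4. 800.0ms @ 6/5 + 133.333ms (1/5)
5. 933.333ms @ 7/5 + 133.333ms (1/5)
6. 1066.667ms @ 8/5 + 266.667ms (2/5)
7. 1333.333ms @ 2 + 444.444ms (2/3)
8. 1777.778ms @ 8/3 + 444.444ms (2/3)
9. 2222.222ms @ 10/3 + 444.444ms (2/3)
10. 2666.667ms @ 4 + 1000.0ms (3/2)
11. 3666.667ms @ 11/2 + 333.333ms (1/2)
12. 4000.0ms @ 6 + 500.0ms (3/4)
13. 4500.0ms @ 27/4 + 250.0ms (3/8)
14. 4750.0ms @ 57/8 + 250.0ms (3/8)
15. 5000.0ms @ 15/2 + 333.333ms (1/2)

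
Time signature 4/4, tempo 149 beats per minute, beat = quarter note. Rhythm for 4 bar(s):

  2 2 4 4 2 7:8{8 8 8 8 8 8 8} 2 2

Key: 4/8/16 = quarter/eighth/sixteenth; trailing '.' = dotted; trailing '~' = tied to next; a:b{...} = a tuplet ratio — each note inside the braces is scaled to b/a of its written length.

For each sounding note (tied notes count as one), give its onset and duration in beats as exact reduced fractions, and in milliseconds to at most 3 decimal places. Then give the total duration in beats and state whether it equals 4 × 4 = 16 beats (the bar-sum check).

1) 0.0ms=0b +805.369ms=2b
2) 805.369ms=2b +805.369ms=2b
3) 1610.738ms=4b +402.685ms=1b
4) 2013.423ms=5b +402.685ms=1b
5) 2416.107ms=6b +805.369ms=2b
6) 3221.477ms=8b +230.105ms=4/7b
7) 3451.582ms=60/7b +230.105ms=4/7b
8) 3681.687ms=64/7b +230.105ms=4/7b
9) 3911.793ms=68/7b +230.105ms=4/7b
10) 4141.898ms=72/7b +230.105ms=4/7b
11) 4372.004ms=76/7b +230.105ms=4/7b
12) 4602.109ms=80/7b +230.105ms=4/7b
13) 4832.215ms=12b +805.369ms=2b
14) 5637.584ms=14b +805.369ms=2b
Σ=16b of 16 (149bpm 4/4) — PASS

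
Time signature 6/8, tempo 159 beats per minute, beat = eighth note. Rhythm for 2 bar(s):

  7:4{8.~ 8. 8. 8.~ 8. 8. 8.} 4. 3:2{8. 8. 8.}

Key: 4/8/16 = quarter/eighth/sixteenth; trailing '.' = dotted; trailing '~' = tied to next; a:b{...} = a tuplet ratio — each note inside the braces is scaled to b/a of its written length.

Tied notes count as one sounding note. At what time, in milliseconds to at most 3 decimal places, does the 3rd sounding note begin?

1. 0.0ms @ 0 + 646.9ms (12/7)
2. 646.9ms @ 12/7 + 323.45ms (6/7)
3. 970.35ms @ 18/7 + 646.9ms (12/7)
4. 1617.251ms @ 30/7 + 323.45ms (6/7)
5. 1940.701ms @ 36/7 + 323.45ms (6/7)
6. 2264.151ms @ 6 + 1132.075ms (3)
7. 3396.226ms @ 9 + 377.358ms (1)
8. 3773.585ms @ 10 + 377.358ms (1)
9. 4150.943ms @ 11 + 377.358ms (1)

note 3 onset = 18/7b = 970.35ms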